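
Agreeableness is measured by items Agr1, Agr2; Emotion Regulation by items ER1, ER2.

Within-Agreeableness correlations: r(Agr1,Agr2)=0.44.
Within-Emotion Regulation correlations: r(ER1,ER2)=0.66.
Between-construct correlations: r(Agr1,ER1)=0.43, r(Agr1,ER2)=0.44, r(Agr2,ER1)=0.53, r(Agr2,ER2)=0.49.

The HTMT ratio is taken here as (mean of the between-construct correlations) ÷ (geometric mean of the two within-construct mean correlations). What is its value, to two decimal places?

0.88

Between-construct mean = 1.89/4 = 0.4725.
Mean within-Agr = 0.44/1 = 0.4400; mean within-ER = 0.66/1 = 0.6600.
Geometric mean = √(0.4400 × 0.6600) = 0.5389.
HTMT = 0.4725 / 0.5389 = 0.88.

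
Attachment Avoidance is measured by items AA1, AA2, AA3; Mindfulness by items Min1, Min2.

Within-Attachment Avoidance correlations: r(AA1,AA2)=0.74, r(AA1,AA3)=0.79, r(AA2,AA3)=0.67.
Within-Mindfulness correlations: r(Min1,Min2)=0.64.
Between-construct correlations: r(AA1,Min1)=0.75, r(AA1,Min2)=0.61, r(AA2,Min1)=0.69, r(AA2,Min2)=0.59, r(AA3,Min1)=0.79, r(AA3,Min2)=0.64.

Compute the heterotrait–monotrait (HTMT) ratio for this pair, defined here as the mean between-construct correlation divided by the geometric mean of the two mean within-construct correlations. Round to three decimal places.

0.990

Mean heterotrait r = 4.07/6 = 0.6783.
Mean within-AA = 2.20/3 = 0.7333; mean within-Min = 0.64/1 = 0.6400.
Geometric mean = √(0.7333 × 0.6400) = 0.6851.
HTMT = 0.6783 / 0.6851 = 0.990.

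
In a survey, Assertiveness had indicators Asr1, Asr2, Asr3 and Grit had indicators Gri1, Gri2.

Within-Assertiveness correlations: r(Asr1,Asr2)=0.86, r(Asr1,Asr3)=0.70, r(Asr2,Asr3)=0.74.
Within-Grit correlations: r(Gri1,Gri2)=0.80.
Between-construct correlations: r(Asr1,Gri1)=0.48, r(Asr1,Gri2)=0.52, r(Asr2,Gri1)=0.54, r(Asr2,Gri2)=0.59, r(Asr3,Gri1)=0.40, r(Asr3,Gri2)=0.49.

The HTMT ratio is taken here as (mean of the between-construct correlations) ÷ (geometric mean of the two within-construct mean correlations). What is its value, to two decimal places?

0.64

Mean between = 3.02/6 = 0.5033.
Mean within-Asr = 2.30/3 = 0.7667; mean within-Gri = 0.80/1 = 0.8000.
Geometric mean = √(0.7667 × 0.8000) = 0.7832.
HTMT = 0.5033 / 0.7832 = 0.64.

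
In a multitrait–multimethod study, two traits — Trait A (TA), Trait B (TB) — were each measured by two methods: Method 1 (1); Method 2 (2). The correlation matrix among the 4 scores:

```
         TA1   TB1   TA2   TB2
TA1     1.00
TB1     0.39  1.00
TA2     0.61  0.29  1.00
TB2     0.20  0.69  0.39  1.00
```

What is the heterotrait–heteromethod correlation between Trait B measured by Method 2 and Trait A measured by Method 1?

0.20

Different traits and methods: r(TB2, TA1) = 0.20.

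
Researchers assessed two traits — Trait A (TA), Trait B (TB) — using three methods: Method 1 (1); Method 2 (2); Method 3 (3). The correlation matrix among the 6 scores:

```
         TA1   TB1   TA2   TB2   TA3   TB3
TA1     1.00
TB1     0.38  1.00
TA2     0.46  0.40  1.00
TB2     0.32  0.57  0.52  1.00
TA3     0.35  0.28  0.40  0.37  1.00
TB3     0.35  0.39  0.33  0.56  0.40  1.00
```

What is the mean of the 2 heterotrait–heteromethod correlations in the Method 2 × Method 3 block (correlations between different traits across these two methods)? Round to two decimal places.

0.35

HTHM values (method 2 × method 3): 0.33, 0.37; mean = 0.70/2 = 0.35.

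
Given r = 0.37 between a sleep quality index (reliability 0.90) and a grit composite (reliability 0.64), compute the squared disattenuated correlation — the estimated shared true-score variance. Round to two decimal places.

Disattenuated r = 0.37 / √(0.90 × 0.64) = 0.37 / 0.7589 = 0.4875.
Shared true-score variance = 0.4875² = 0.2377 ≈ 0.24.

0.24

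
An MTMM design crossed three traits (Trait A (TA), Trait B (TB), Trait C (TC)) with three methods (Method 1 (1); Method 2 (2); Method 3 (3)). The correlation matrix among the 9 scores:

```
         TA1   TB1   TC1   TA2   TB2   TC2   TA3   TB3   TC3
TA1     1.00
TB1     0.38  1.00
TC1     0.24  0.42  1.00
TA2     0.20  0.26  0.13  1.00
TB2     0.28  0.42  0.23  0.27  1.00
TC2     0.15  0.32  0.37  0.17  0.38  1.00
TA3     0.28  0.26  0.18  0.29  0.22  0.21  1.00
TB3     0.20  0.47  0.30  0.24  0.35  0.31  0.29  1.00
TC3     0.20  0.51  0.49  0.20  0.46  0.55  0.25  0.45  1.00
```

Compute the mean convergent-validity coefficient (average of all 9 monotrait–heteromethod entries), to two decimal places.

0.38

Convergent values: 0.20, 0.28, 0.29, 0.42, 0.47, 0.35, 0.37, 0.49, 0.55; mean = 3.42/9 = 0.38.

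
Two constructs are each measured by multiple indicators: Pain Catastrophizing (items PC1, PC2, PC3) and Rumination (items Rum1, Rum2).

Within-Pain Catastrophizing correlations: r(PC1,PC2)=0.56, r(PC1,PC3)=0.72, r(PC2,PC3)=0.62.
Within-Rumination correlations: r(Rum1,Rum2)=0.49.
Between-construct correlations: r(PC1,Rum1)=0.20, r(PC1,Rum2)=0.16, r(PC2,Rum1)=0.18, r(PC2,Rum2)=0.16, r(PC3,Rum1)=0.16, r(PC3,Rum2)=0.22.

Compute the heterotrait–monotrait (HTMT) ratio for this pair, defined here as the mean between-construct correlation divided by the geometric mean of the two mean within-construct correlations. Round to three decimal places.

0.323

Mean between = 1.08/6 = 0.1800.
Mean within-PC = 1.90/3 = 0.6333; mean within-Rum = 0.49/1 = 0.4900.
Geometric mean = √(0.6333 × 0.4900) = 0.5571.
HTMT = 0.1800 / 0.5571 = 0.323.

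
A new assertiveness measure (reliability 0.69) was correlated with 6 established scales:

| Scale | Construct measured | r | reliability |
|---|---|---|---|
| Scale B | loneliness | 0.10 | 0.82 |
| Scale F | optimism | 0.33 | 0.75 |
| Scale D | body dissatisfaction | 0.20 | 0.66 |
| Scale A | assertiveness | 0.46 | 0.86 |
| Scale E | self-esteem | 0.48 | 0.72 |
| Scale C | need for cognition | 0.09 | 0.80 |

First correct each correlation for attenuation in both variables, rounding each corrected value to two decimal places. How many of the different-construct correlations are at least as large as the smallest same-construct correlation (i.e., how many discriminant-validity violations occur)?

1

Disattenuated r (r / √(r_scale · r_new)):
  Scale B (disc): 0.10 / √(0.82·0.69) = 0.13
  Scale F (disc): 0.33 / √(0.75·0.69) = 0.46
  Scale D (disc): 0.20 / √(0.66·0.69) = 0.30
  Scale A (conv): 0.46 / √(0.86·0.69) = 0.60
  Scale E (disc): 0.48 / √(0.72·0.69) = 0.68
  Scale C (disc): 0.09 / √(0.80·0.69) = 0.12
Smallest convergent = 0.60. Discriminant values: 0.13, 0.46, 0.30, 0.68, 0.12; count ≥ 0.60 → 1.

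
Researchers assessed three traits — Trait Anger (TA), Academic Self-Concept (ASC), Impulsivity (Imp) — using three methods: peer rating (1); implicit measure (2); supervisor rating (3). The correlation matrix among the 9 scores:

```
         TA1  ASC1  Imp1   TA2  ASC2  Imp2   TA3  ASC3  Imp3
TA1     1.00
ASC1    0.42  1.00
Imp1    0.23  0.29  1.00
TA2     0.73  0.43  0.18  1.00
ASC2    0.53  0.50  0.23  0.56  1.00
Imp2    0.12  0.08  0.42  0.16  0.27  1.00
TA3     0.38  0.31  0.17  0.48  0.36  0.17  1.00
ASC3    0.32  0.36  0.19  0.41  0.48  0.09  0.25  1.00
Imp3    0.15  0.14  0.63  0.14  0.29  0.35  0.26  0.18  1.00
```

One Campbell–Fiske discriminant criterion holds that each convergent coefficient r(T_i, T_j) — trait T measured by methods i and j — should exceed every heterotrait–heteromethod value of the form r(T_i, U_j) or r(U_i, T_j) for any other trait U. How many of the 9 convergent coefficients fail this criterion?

Checking each validity diagonal entry against its comparison values:
TA (methods 1·2): 0.73 vs {0.53, 0.43, 0.12, 0.18} → pass.
TA (methods 1·3): 0.38 vs {0.32, 0.31, 0.15, 0.17} → pass.
TA (methods 2·3): 0.48 vs {0.41, 0.36, 0.14, 0.17} → pass.
ASC (methods 1·2): 0.50 vs {0.43, 0.53, 0.08, 0.23} → fail.
ASC (methods 1·3): 0.36 vs {0.31, 0.32, 0.14, 0.19} → pass.
ASC (methods 2·3): 0.48 vs {0.36, 0.41, 0.29, 0.09} → pass.
Imp (methods 1·2): 0.42 vs {0.18, 0.12, 0.23, 0.08} → pass.
Imp (methods 1·3): 0.63 vs {0.17, 0.15, 0.19, 0.14} → pass.
Imp (methods 2·3): 0.35 vs {0.17, 0.14, 0.09, 0.29} → pass.
1 of 9 fail.

1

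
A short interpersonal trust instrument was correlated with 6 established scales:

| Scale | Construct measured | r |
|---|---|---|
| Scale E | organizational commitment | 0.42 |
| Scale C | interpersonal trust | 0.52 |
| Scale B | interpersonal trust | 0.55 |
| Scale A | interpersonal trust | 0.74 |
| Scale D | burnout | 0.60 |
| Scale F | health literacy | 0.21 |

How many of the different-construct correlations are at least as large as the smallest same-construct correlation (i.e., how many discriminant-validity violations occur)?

Convergent (same construct = interpersonal trust): Scale C, Scale B, Scale A.
Smallest convergent = 0.52. Discriminant values: 0.42, 0.60, 0.21; count ≥ 0.52 → 1.

1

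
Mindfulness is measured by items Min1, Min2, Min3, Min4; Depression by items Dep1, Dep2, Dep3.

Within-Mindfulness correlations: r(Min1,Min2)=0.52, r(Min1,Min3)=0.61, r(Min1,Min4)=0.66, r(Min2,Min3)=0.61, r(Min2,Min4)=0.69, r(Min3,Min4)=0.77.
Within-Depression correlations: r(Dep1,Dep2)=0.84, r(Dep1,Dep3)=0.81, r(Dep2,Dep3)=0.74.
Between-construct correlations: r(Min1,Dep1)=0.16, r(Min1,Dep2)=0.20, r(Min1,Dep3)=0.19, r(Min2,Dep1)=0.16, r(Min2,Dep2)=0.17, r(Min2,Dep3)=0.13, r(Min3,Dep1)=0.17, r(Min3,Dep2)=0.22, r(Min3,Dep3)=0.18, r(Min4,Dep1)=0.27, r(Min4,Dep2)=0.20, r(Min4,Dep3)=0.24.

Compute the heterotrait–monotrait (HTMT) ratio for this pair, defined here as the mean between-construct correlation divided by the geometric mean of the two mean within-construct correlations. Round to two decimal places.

0.27

Mean between = 2.29/12 = 0.1908.
Mean within-Min = 3.86/6 = 0.6433; mean within-Dep = 2.39/3 = 0.7967.
Geometric mean = √(0.6433 × 0.7967) = 0.7159.
HTMT = 0.1908 / 0.7159 = 0.27.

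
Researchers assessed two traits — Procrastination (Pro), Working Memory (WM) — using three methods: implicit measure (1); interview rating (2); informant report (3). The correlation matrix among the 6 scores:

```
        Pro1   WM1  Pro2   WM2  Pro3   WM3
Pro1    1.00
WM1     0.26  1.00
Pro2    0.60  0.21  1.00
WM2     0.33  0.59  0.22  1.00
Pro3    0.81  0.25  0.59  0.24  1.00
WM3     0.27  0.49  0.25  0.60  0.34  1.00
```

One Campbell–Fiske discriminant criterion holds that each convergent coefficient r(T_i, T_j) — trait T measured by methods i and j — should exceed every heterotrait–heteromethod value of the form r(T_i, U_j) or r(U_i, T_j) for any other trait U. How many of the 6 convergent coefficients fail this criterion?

Checking each validity diagonal entry against its comparison values:
Pro (methods 1·2): 0.60 vs {0.33, 0.21} → pass.
Pro (methods 1·3): 0.81 vs {0.27, 0.25} → pass.
Pro (methods 2·3): 0.59 vs {0.25, 0.24} → pass.
WM (methods 1·2): 0.59 vs {0.21, 0.33} → pass.
WM (methods 1·3): 0.49 vs {0.25, 0.27} → pass.
WM (methods 2·3): 0.60 vs {0.24, 0.25} → pass.
0 of 6 fail.

0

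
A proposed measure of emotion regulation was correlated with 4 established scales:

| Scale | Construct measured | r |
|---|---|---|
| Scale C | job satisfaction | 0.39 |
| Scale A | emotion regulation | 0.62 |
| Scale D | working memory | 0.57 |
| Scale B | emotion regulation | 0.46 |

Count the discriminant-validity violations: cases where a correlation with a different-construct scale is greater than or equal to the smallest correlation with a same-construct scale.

1

Convergent (same construct = emotion regulation): Scale A, Scale B.
Smallest convergent = 0.46. Discriminant values: 0.39, 0.57; count ≥ 0.46 → 1.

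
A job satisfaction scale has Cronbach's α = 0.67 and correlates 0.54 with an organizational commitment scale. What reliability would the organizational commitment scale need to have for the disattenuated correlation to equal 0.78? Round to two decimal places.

r_true = r_obs / √(r_xx · r_yy) ⇒ 0.78 = 0.54 / √(0.67 · r_yy).
√(0.67 · r_yy) = 0.54 / 0.78 = 0.6923; 0.67 · r_yy = 0.4793; r_yy = 0.4793 / 0.67 ≈ 0.72.

0.72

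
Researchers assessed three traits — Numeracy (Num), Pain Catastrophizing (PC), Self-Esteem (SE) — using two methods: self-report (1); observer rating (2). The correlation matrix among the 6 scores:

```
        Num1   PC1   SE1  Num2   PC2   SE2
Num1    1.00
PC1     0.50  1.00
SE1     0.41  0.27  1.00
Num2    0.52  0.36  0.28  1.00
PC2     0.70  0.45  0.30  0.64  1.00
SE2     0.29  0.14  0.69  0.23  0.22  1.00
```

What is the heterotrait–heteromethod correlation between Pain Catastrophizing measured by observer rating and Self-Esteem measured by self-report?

0.30

Different traits and methods: r(PC2, SE1) = 0.30.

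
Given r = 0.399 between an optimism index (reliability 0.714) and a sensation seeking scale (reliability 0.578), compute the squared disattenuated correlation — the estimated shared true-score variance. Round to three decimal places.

0.386

Disattenuated r = 0.399 / √(0.714 × 0.578) = 0.399 / 0.6424 = 0.6211.
Shared true-score variance = 0.6211² = 0.3858 ≈ 0.386.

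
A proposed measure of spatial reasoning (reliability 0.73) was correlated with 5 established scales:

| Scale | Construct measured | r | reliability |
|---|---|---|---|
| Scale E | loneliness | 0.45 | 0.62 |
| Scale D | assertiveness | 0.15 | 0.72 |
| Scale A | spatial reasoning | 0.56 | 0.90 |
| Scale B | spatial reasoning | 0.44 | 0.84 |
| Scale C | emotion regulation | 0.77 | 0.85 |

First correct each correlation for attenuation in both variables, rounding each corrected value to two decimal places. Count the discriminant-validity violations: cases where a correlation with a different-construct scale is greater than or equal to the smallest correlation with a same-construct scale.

2

Disattenuated r (r / √(r_scale · r_new)):
  Scale E (disc): 0.45 / √(0.62·0.73) = 0.67
  Scale D (disc): 0.15 / √(0.72·0.73) = 0.21
  Scale A (conv): 0.56 / √(0.90·0.73) = 0.69
  Scale B (conv): 0.44 / √(0.84·0.73) = 0.56
  Scale C (disc): 0.77 / √(0.85·0.73) = 0.98
Smallest convergent = 0.56. Discriminant values: 0.67, 0.21, 0.98; count ≥ 0.56 → 2.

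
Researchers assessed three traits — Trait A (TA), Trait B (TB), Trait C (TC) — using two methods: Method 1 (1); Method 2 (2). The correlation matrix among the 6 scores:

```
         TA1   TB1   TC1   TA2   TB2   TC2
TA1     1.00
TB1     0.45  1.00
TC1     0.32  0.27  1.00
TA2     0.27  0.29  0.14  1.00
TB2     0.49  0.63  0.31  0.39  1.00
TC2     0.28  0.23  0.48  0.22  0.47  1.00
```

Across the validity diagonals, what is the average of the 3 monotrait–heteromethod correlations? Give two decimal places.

Convergent values: 0.27, 0.63, 0.48; mean = 1.38/3 = 0.46.

0.46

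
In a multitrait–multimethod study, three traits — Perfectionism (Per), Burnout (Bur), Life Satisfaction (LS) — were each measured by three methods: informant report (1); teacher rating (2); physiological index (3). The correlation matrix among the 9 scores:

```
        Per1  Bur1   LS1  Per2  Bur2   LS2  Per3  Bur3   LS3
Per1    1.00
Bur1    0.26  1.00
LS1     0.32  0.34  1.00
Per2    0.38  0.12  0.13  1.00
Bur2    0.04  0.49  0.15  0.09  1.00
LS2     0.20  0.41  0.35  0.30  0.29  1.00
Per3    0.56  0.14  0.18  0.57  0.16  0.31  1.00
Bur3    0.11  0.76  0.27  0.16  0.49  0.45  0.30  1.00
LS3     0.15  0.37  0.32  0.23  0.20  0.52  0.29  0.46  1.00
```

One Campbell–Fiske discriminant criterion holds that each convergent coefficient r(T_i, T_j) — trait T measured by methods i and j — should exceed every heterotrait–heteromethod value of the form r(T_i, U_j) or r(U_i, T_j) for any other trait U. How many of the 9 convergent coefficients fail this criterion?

2

Checking each validity diagonal entry against its comparison values:
Per (methods 1·2): 0.38 vs {0.04, 0.12, 0.20, 0.13} → pass.
Per (methods 1·3): 0.56 vs {0.11, 0.14, 0.15, 0.18} → pass.
Per (methods 2·3): 0.57 vs {0.16, 0.16, 0.23, 0.31} → pass.
Bur (methods 1·2): 0.49 vs {0.12, 0.04, 0.41, 0.15} → pass.
Bur (methods 1·3): 0.76 vs {0.14, 0.11, 0.37, 0.27} → pass.
Bur (methods 2·3): 0.49 vs {0.16, 0.16, 0.20, 0.45} → pass.
LS (methods 1·2): 0.35 vs {0.13, 0.20, 0.15, 0.41} → fail.
LS (methods 1·3): 0.32 vs {0.18, 0.15, 0.27, 0.37} → fail.
LS (methods 2·3): 0.52 vs {0.31, 0.23, 0.45, 0.20} → pass.
2 of 9 fail.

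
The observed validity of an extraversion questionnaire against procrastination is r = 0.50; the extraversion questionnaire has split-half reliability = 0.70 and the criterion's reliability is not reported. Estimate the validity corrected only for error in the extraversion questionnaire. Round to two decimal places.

0.60

Single correction: r_c = r_obs / √r_xx = 0.50 / √0.70 = 0.50 / 0.8367 ≈ 0.60.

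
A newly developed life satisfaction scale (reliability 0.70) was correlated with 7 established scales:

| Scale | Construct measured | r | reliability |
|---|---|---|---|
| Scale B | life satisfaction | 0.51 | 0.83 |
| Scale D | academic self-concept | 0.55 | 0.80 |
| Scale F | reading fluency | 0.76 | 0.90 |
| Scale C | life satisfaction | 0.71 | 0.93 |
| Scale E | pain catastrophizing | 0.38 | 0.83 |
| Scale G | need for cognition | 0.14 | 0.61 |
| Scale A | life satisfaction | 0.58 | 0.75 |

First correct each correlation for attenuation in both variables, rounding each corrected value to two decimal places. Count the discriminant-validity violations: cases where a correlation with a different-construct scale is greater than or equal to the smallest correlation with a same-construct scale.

Disattenuated r (r / √(r_scale · r_new)):
  Scale B (conv): 0.51 / √(0.83·0.70) = 0.67
  Scale D (disc): 0.55 / √(0.80·0.70) = 0.73
  Scale F (disc): 0.76 / √(0.90·0.70) = 0.96
  Scale C (conv): 0.71 / √(0.93·0.70) = 0.88
  Scale E (disc): 0.38 / √(0.83·0.70) = 0.50
  Scale G (disc): 0.14 / √(0.61·0.70) = 0.21
  Scale A (conv): 0.58 / √(0.75·0.70) = 0.80
Smallest convergent = 0.67. Discriminant values: 0.73, 0.96, 0.50, 0.21; count ≥ 0.67 → 2.

2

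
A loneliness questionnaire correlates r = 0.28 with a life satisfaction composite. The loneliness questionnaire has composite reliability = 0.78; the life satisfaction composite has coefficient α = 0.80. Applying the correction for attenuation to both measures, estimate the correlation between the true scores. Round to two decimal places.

0.35

r_true = r_obs / √(r_xx · r_yy) = 0.28 / √(0.78 × 0.80) = 0.28 / √0.6240 = 0.28 / 0.7899 ≈ 0.35.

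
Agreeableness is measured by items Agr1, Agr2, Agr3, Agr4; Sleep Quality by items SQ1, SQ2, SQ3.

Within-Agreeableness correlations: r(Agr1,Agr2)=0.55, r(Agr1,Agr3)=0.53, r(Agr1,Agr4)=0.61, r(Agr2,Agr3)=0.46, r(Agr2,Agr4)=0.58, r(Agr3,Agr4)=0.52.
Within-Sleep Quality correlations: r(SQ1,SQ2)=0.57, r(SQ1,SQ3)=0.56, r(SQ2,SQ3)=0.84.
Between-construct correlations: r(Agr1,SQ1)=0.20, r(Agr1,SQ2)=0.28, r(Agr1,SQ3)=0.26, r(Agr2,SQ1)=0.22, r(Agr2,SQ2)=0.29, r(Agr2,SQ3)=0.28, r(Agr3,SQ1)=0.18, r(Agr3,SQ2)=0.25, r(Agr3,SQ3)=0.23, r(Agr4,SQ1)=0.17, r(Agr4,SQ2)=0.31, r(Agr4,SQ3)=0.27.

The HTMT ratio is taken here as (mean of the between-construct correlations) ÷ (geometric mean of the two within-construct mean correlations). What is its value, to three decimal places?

Between-construct mean = 2.94/12 = 0.2450.
Mean within-Agr = 3.25/6 = 0.5417; mean within-SQ = 1.97/3 = 0.6567.
Geometric mean = √(0.5417 × 0.6567) = 0.5964.
HTMT = 0.2450 / 0.5964 = 0.411.

0.411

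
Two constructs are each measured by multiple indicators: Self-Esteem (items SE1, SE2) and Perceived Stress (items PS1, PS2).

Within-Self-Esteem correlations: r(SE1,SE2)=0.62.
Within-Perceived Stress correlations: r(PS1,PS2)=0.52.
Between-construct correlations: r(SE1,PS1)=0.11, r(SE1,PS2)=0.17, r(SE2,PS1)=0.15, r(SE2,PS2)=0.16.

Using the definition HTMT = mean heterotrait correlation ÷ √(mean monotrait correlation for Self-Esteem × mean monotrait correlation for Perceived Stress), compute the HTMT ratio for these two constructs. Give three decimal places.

0.260

Between-construct mean = 0.59/4 = 0.1475.
Mean within-SE = 0.62/1 = 0.6200; mean within-PS = 0.52/1 = 0.5200.
Geometric mean = √(0.6200 × 0.5200) = 0.5678.
HTMT = 0.1475 / 0.5678 = 0.260.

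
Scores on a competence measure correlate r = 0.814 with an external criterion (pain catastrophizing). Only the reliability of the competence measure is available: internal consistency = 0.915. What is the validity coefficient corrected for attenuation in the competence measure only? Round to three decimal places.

Single correction: r_c = r_obs / √r_xx = 0.814 / √0.915 = 0.814 / 0.9566 ≈ 0.851.

0.851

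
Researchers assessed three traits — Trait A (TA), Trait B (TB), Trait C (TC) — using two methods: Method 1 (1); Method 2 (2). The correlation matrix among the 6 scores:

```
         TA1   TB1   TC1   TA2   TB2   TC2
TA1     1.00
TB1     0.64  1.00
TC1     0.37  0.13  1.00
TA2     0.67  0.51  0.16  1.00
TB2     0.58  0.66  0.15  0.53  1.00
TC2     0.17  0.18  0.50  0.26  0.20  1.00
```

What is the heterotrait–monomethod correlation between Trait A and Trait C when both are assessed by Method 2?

Different traits, same method: r(TA2, TC2) = 0.26.

0.26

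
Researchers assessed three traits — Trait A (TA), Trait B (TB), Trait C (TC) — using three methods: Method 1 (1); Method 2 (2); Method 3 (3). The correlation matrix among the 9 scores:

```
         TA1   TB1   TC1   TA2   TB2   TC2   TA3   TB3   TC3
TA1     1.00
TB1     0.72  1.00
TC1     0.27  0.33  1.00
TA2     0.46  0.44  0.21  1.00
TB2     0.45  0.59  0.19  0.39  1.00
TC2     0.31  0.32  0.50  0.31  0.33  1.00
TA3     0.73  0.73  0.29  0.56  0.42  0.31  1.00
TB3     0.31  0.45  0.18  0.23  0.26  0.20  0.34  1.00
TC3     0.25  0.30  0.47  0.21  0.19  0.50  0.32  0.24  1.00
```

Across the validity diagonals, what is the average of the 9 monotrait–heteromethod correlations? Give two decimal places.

Convergent values: 0.46, 0.73, 0.56, 0.59, 0.45, 0.26, 0.50, 0.47, 0.50; mean = 4.52/9 = 0.50.

0.50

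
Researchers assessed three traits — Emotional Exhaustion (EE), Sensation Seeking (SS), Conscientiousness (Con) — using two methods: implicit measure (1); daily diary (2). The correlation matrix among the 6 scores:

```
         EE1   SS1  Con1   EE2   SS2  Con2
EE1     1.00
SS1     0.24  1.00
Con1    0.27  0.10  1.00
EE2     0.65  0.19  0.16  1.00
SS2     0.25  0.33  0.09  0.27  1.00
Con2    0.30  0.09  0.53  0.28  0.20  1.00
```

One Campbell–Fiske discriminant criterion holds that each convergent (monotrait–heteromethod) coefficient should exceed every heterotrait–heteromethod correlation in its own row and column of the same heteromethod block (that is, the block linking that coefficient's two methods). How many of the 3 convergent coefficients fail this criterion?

Convergent coefficients and their comparison sets:
EE (methods 1·2): 0.65 vs {0.25, 0.19, 0.30, 0.16} → pass.
SS (methods 1·2): 0.33 vs {0.19, 0.25, 0.09, 0.09} → pass.
Con (methods 1·2): 0.53 vs {0.16, 0.30, 0.09, 0.09} → pass.
0 of 3 fail.

0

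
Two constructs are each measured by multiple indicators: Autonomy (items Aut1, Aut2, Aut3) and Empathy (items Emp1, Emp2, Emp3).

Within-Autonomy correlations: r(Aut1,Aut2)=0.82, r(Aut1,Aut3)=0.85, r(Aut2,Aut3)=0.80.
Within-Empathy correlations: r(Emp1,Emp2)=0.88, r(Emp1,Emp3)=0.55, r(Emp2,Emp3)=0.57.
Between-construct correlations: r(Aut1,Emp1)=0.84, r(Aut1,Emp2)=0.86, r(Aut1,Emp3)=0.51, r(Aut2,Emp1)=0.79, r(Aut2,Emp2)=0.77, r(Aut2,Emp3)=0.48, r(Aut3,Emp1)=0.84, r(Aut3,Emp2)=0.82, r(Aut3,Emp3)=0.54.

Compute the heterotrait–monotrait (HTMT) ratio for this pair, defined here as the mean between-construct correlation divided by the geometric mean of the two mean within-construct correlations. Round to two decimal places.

Mean between = 6.45/9 = 0.7167.
Mean within-Aut = 2.47/3 = 0.8233; mean within-Emp = 2.00/3 = 0.6667.
Geometric mean = √(0.8233 × 0.6667) = 0.7409.
HTMT = 0.7167 / 0.7409 = 0.97.

0.97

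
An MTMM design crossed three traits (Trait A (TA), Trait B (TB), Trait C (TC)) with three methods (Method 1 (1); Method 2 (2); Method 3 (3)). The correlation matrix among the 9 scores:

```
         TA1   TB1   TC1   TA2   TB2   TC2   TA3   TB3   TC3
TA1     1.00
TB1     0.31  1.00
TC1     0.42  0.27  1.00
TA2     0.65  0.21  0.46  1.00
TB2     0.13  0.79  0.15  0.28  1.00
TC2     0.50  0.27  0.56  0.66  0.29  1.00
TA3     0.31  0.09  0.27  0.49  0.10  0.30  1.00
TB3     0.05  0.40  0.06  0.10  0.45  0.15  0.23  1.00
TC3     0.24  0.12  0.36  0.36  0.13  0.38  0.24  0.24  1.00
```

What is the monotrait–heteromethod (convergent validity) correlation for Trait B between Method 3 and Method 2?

Same trait (TB), different methods: r(TB3, TB2) = 0.45.

0.45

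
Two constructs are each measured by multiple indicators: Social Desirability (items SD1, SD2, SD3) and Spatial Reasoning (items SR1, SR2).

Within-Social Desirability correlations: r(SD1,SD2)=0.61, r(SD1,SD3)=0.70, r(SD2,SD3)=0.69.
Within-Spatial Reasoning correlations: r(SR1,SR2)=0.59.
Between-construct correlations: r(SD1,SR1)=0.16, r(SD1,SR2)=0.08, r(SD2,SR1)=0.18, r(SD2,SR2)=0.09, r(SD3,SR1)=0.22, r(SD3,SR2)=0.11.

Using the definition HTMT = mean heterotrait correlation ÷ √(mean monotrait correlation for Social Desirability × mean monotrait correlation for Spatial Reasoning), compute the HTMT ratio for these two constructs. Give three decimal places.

0.223

Mean heterotrait r = 0.84/6 = 0.1400.
Mean within-SD = 2.00/3 = 0.6667; mean within-SR = 0.59/1 = 0.5900.
Geometric mean = √(0.6667 × 0.5900) = 0.6272.
HTMT = 0.1400 / 0.6272 = 0.223.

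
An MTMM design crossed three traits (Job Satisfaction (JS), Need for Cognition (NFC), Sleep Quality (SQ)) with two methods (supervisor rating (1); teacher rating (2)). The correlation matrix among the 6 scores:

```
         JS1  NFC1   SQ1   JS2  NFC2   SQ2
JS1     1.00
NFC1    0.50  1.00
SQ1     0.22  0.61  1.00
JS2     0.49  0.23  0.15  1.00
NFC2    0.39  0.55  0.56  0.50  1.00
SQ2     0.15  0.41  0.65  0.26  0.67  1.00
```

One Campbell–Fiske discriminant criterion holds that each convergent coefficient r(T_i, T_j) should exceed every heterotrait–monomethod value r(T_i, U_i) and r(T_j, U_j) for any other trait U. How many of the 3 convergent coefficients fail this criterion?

Each convergent coefficient versus the relevant comparison correlations:
JS (methods 1·2): 0.49 vs {0.50, 0.50, 0.22, 0.26} → fail.
NFC (methods 1·2): 0.55 vs {0.50, 0.50, 0.61, 0.67} → fail.
SQ (methods 1·2): 0.65 vs {0.22, 0.26, 0.61, 0.67} → fail.
3 of 3 fail.

3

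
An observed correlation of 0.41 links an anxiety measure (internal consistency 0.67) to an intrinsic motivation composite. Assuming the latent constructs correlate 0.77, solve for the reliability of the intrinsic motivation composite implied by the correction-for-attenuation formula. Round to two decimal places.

r_true = r_obs / √(r_xx · r_yy) ⇒ 0.77 = 0.41 / √(0.67 · r_yy).
√(0.67 · r_yy) = 0.41 / 0.77 = 0.5325; 0.67 · r_yy = 0.2836; r_yy = 0.2836 / 0.67 ≈ 0.42.

0.42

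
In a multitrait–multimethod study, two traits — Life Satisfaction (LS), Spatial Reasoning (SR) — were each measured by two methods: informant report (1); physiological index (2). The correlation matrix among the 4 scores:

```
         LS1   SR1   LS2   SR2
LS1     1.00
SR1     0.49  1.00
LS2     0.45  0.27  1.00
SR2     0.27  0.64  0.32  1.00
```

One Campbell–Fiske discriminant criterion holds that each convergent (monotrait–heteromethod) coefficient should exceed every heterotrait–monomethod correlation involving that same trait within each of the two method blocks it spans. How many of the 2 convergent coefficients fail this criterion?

1

Each convergent coefficient versus the relevant comparison correlations:
LS (methods 1·2): 0.45 vs {0.49, 0.32} → fail.
SR (methods 1·2): 0.64 vs {0.49, 0.32} → pass.
1 of 2 fail.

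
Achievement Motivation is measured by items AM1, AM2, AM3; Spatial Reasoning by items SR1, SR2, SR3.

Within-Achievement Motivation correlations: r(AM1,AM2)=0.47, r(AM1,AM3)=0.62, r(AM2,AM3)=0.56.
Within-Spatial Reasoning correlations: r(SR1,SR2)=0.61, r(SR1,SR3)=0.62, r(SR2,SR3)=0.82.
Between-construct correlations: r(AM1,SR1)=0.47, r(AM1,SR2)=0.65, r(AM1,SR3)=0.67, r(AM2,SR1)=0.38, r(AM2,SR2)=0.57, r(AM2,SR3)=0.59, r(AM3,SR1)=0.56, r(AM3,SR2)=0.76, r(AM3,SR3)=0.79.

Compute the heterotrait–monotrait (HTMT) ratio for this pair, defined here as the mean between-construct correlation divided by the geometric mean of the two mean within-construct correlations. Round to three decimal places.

Between-construct mean = 5.44/9 = 0.6044.
Mean within-AM = 1.65/3 = 0.5500; mean within-SR = 2.05/3 = 0.6833.
Geometric mean = √(0.5500 × 0.6833) = 0.6130.
HTMT = 0.6044 / 0.6130 = 0.986.

0.986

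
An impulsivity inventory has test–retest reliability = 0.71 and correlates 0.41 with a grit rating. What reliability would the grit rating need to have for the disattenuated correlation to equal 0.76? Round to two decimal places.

r_true = r_obs / √(r_xx · r_yy) ⇒ 0.76 = 0.41 / √(0.71 · r_yy).
√(0.71 · r_yy) = 0.41 / 0.76 = 0.5395; 0.71 · r_yy = 0.2911; r_yy = 0.2911 / 0.71 ≈ 0.41.

0.41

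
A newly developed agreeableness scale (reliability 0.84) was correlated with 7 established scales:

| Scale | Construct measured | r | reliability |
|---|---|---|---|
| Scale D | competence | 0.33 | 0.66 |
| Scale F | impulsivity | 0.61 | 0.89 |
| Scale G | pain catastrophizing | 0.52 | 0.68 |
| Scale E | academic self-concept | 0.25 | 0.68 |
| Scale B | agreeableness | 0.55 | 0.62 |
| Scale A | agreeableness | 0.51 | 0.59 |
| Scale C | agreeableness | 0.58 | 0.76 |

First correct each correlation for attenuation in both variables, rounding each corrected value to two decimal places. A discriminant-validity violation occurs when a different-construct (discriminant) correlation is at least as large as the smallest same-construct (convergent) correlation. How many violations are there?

Disattenuated r (r / √(r_scale · r_new)):
  Scale D (disc): 0.33 / √(0.66·0.84) = 0.44
  Scale F (disc): 0.61 / √(0.89·0.84) = 0.71
  Scale G (disc): 0.52 / √(0.68·0.84) = 0.69
  Scale E (disc): 0.25 / √(0.68·0.84) = 0.33
  Scale B (conv): 0.55 / √(0.62·0.84) = 0.76
  Scale A (conv): 0.51 / √(0.59·0.84) = 0.72
  Scale C (conv): 0.58 / √(0.76·0.84) = 0.73
Smallest convergent = 0.72. Discriminant values: 0.44, 0.71, 0.69, 0.33; count ≥ 0.72 → 0.

0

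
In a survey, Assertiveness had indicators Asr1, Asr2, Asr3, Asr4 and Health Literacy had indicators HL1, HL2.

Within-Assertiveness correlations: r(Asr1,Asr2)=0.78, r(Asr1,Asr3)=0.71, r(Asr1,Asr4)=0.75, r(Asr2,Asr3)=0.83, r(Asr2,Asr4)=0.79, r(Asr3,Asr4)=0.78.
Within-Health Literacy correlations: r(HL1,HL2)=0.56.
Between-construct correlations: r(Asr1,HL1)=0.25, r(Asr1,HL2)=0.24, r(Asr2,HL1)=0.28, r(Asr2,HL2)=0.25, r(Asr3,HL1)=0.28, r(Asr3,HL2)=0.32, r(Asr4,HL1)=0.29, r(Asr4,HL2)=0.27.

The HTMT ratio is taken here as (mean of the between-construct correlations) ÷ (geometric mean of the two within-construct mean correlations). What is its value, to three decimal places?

0.414

Between-construct mean = 2.18/8 = 0.2725.
Mean within-Asr = 4.64/6 = 0.7733; mean within-HL = 0.56/1 = 0.5600.
Geometric mean = √(0.7733 × 0.5600) = 0.6581.
HTMT = 0.2725 / 0.6581 = 0.414.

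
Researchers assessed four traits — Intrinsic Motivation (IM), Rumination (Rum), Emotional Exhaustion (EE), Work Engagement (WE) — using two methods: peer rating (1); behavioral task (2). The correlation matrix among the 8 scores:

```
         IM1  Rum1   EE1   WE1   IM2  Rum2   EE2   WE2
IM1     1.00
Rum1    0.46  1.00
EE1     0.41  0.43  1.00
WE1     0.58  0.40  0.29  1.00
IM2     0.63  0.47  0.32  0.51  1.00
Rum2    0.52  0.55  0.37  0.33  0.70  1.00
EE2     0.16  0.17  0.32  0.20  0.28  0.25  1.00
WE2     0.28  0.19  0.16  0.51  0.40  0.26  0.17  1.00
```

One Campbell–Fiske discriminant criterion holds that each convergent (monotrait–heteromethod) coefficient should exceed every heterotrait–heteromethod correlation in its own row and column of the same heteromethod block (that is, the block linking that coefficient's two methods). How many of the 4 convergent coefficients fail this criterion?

2

Each convergent coefficient versus the relevant comparison correlations:
IM (methods 1·2): 0.63 vs {0.52, 0.47, 0.16, 0.32, 0.28, 0.51} → pass.
Rum (methods 1·2): 0.55 vs {0.47, 0.52, 0.17, 0.37, 0.19, 0.33} → pass.
EE (methods 1·2): 0.32 vs {0.32, 0.16, 0.37, 0.17, 0.16, 0.20} → fail.
WE (methods 1·2): 0.51 vs {0.51, 0.28, 0.33, 0.19, 0.20, 0.16} → fail.
2 of 4 fail.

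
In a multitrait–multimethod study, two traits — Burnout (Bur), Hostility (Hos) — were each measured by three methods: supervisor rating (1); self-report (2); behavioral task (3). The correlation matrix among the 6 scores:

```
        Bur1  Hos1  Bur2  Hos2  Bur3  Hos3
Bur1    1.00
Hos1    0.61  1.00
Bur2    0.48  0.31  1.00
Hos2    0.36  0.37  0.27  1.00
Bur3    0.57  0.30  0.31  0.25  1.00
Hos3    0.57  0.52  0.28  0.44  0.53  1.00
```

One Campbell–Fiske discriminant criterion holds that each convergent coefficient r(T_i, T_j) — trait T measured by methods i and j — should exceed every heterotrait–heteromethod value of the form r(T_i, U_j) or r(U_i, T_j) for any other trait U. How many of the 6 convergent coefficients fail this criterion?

Convergent coefficients and their comparison sets:
Bur (methods 1·2): 0.48 vs {0.36, 0.31} → pass.
Bur (methods 1·3): 0.57 vs {0.57, 0.30} → fail.
Bur (methods 2·3): 0.31 vs {0.28, 0.25} → pass.
Hos (methods 1·2): 0.37 vs {0.31, 0.36} → pass.
Hos (methods 1·3): 0.52 vs {0.30, 0.57} → fail.
Hos (methods 2·3): 0.44 vs {0.25, 0.28} → pass.
2 of 6 fail.

2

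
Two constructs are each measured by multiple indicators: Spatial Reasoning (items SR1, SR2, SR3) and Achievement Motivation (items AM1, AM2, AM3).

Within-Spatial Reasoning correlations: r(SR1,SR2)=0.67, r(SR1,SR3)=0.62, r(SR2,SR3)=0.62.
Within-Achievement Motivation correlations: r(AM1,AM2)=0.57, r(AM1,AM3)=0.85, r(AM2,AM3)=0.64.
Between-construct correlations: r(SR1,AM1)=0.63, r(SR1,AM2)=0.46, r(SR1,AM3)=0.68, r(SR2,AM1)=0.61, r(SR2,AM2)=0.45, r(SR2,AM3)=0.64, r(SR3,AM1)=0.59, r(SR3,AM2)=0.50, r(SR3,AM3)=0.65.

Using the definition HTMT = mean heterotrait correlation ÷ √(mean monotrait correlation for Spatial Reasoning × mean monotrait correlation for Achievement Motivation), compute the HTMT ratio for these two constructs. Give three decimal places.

Mean between = 5.21/9 = 0.5789.
Mean within-SR = 1.91/3 = 0.6367; mean within-AM = 2.06/3 = 0.6867.
Geometric mean = √(0.6367 × 0.6867) = 0.6612.
HTMT = 0.5789 / 0.6612 = 0.876.

0.876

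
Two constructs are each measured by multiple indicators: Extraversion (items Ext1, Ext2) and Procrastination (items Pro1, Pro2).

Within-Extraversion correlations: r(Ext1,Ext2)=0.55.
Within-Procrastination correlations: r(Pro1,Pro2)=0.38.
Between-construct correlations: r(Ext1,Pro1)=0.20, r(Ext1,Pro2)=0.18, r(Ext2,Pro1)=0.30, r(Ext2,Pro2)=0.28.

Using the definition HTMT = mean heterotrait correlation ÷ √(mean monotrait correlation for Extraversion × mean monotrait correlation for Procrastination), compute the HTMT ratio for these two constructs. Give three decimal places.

0.525

Mean between = 0.96/4 = 0.2400.
Mean within-Ext = 0.55/1 = 0.5500; mean within-Pro = 0.38/1 = 0.3800.
Geometric mean = √(0.5500 × 0.3800) = 0.4572.
HTMT = 0.2400 / 0.4572 = 0.525.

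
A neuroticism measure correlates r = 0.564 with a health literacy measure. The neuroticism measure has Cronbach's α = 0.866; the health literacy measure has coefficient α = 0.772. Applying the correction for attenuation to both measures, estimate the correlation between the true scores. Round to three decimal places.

r_true = r_obs / √(r_xx · r_yy) = 0.564 / √(0.866 × 0.772) = 0.564 / √0.668552 = 0.564 / 0.8177 ≈ 0.690.

0.690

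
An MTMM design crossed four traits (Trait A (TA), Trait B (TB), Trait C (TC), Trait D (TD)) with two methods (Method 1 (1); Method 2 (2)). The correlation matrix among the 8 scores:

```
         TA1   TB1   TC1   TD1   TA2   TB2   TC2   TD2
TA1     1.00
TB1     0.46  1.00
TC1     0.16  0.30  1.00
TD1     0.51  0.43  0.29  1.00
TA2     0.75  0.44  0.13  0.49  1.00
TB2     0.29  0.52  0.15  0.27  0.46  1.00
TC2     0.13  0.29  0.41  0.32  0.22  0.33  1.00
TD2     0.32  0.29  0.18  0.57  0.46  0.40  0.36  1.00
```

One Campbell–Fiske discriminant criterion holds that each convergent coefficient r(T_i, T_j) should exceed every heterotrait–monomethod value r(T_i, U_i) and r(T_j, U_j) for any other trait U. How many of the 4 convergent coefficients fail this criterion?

0

Checking each validity diagonal entry against its comparison values:
TA (methods 1·2): 0.75 vs {0.46, 0.46, 0.16, 0.22, 0.51, 0.46} → pass.
TB (methods 1·2): 0.52 vs {0.46, 0.46, 0.30, 0.33, 0.43, 0.40} → pass.
TC (methods 1·2): 0.41 vs {0.16, 0.22, 0.30, 0.33, 0.29, 0.36} → pass.
TD (methods 1·2): 0.57 vs {0.51, 0.46, 0.43, 0.40, 0.29, 0.36} → pass.
0 of 4 fail.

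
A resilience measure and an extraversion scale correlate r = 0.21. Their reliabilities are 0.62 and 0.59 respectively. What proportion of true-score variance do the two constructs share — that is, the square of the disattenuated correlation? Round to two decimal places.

Disattenuated r = 0.21 / √(0.62 × 0.59) = 0.21 / 0.6048 = 0.3472.
Shared true-score variance = 0.3472² = 0.1205 ≈ 0.12.

0.12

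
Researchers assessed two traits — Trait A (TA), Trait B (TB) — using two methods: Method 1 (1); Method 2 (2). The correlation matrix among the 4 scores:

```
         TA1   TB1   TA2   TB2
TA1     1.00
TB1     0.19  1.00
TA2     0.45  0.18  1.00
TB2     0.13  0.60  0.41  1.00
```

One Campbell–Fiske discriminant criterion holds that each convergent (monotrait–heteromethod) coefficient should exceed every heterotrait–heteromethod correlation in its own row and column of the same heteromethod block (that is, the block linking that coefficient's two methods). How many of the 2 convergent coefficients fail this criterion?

0

Convergent coefficients and their comparison sets:
TA (methods 1·2): 0.45 vs {0.13, 0.18} → pass.
TB (methods 1·2): 0.60 vs {0.18, 0.13} → pass.
0 of 2 fail.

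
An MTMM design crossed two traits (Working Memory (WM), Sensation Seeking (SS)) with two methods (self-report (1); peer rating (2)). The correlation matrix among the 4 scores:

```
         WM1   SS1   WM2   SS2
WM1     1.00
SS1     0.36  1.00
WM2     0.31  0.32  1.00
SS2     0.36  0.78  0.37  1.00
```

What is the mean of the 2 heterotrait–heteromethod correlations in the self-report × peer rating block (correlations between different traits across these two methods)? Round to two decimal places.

0.34

HTHM values (method 1 × method 2): 0.36, 0.32; mean = 0.68/2 = 0.34.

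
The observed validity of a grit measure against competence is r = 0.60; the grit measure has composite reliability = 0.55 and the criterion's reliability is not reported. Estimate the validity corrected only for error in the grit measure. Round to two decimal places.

Single correction: r_c = r_obs / √r_xx = 0.60 / √0.55 = 0.60 / 0.7416 ≈ 0.81.

0.81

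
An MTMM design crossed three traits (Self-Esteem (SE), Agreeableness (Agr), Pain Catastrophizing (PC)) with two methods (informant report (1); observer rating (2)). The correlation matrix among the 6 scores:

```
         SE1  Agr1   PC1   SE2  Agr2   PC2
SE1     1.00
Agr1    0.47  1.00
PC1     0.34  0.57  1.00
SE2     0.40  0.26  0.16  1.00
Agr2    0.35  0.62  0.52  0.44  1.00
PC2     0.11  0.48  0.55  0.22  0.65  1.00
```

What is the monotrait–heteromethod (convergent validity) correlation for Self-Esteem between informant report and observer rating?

0.40

Same trait (SE), different methods: r(SE1, SE2) = 0.40.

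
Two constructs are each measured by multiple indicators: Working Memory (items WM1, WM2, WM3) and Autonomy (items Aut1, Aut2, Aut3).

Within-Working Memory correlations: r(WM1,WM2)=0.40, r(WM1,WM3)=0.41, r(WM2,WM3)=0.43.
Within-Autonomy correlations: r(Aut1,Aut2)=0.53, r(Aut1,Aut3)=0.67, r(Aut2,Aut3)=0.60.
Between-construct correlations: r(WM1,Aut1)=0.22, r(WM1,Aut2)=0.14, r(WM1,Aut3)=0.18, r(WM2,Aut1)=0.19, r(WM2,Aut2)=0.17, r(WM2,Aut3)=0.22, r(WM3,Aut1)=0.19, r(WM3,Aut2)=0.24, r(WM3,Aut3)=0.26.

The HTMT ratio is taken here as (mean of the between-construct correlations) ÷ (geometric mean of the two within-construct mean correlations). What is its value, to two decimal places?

0.40

Mean heterotrait r = 1.81/9 = 0.2011.
Mean within-WM = 1.24/3 = 0.4133; mean within-Aut = 1.80/3 = 0.6000.
Geometric mean = √(0.4133 × 0.6000) = 0.4980.
HTMT = 0.2011 / 0.4980 = 0.40.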